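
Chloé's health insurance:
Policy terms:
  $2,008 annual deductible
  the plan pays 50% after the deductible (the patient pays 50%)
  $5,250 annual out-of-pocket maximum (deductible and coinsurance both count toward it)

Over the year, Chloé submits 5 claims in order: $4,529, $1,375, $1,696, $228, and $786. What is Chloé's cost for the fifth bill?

Claim 1 — $4,529: $2,008 finishes the deductible; $2,521 goes to coinsurance; 50% of $2,521 = $1,260.50. Cost to patient: $3,268.50. OOP to date $3,268.50.
Claim 2 — $1,375: deductible already satisfied, so patient's share is 50% × $1,375 = $687.50. Patient owes $687.50 (running OOP $3,956).
Claim 3 — $1,696: 50% coinsurance on $1,696 = $848. Cost to patient: $848. OOP to date $4,804.
Claim 4 — $228: deductible already satisfied, so patient's share is 50% × $228 = $114. Patient pays $114; OOP now $4,918.
Claim 5 — $786: deductible already satisfied, so patient's share is 50% × $786 = $393. OOP would hit $5,311 > $5,250, so the cap limits the patient to $5,250 − $4,918 = $332.

$332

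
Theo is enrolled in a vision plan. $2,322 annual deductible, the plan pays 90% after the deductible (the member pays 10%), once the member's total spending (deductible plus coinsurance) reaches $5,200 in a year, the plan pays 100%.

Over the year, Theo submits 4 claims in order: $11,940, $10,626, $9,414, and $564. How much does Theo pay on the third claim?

$853.60

Claim 1 ($11,940): deductible takes $2,322, $9,618 remains; member's 10% is $961.80. Member owes $3,283.80 (running OOP $3,283.80).
Claim 2 ($10,626): deductible already satisfied, so member's share is 10% × $10,626 = $1,062.60. Member pays $1,062.60; OOP now $4,346.40.
Claim 3 ($9,414): 10% coinsurance on $9,414 = $941.40. That would push OOP to $5,287.80, over the $5,200 cap, so member pays $5,200 − $4,346.40 = $853.60.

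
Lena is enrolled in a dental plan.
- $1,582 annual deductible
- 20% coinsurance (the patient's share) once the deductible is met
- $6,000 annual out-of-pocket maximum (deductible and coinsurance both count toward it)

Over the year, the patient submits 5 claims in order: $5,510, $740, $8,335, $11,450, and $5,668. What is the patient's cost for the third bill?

Bill 1, $5,510: deductible takes $1,582, $3,928 remains; coinsurance $3,928 × 20% = $785.60. Patient pays $2,367.60; OOP now $2,367.60.
Bill 2, $740: deductible already satisfied, so patient's share is 20% × $740 = $148. Cost to patient: $148. OOP to date $2,515.60.
Bill 3, $8,335: deductible already satisfied, so patient's share is 20% × $8,335 = $1,667. Patient pays $1,667; OOP now $4,182.60.

$1,667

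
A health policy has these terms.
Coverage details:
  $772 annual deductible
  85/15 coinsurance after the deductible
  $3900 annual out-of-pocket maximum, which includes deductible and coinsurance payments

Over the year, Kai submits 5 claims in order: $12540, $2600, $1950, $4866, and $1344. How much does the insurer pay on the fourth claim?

$4185.70

Bill 1, $12540: deductible takes $772, $11768 remains; 15% of $11768 = $1765.20. Patient pays $2537.20; OOP now $2537.20. Plan pays $12540 − $2537.20 = $10002.80.
Bill 2, $2600: 15% coinsurance on $2600 = $390. Cost to patient: $390. OOP to date $2927.20. Insurer: $2600 − $390 = $2210.
Bill 3, $1950: 15% coinsurance on $1950 = $292.50. Patient pays $292.50; OOP now $3219.70. Plan pays $1950 − $292.50 = $1657.50.
Bill 4, $4866: 15% coinsurance on $4866 = $729.90. Adding that to $3219.70 gives $3949.60, past the $3900 cap; patient pays only $3900 − $3219.70 = $680.30. Plan pays $4866 − $680.30 = $4185.70.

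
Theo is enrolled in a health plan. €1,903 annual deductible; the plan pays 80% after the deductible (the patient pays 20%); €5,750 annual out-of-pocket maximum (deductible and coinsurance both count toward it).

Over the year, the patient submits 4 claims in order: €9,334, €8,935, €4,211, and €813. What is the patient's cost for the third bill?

Bill 1, €9,334: €1,903 to deductible, leaving €7,431; patient's 20% is €1,486.20. Cost to patient: €3,389.20. OOP to date €3,389.20.
Bill 2, €8,935: 20% coinsurance on €8,935 = €1,787. Cost to patient: €1,787. OOP to date €5,176.20.
Bill 3, €4,211: deductible met; 20% of €4,211 = €842.20. Adding that to €5,176.20 gives €6,018.40, past the €5,750 cap; patient pays only €5,750 − €5,176.20 = €573.80.

€573.80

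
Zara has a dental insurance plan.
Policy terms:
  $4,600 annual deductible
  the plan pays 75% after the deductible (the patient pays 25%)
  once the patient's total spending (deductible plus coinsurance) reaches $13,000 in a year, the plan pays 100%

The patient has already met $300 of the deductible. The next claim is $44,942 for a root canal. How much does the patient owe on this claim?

$12,700

Deductible still to meet: $4,600 − $300 = $4,300.
After the $4,300 deductible portion, $44,942 − $4,300 = $40,642 is subject to coinsurance.
Coinsurance: $40,642 × 25% = $10,160.50.
Patient responsibility before any cap: $4,300 + $10,160.50 = $14,460.50.
Year-to-date out-of-pocket would reach $300 + $14,460.50 = $14,760.50, above the $13,000 maximum, so the patient pays only $13,000 − $300 = $12,700.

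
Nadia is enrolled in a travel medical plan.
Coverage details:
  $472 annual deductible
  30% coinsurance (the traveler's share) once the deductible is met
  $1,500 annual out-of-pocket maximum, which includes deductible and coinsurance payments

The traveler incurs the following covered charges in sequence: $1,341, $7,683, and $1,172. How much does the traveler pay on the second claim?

$767.30

Claim 1 ($1,341): $472 finishes the deductible; $869 goes to coinsurance; coinsurance $869 × 30% = $260.70. Cost to traveler: $732.70. OOP to date $732.70.
Claim 2 ($7,683): 30% coinsurance on $7,683 = $2,304.90. That would push OOP to $3,037.60, over the $1,500 cap, so traveler pays $1,500 − $732.70 = $767.30.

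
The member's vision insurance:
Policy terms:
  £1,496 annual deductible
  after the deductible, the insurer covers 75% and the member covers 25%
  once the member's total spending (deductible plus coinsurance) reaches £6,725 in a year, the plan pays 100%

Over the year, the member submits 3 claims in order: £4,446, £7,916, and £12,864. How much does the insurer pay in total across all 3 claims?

Bill 1, £4,446: £1,496 to deductible, leaving £2,950; 25% of £2,950 = £737.50. Member pays £2,233.50; OOP now £2,233.50. Insurer: £4,446 − £2,233.50 = £2,212.50.
Bill 2, £7,916: 25% coinsurance on £7,916 = £1,979. Member pays £1,979; OOP now £4,212.50. Plan pays £7,916 − £1,979 = £5,937.
Bill 3, £12,864: 25% coinsurance on £12,864 = £3,216. Adding that to £4,212.50 gives £7,428.50, past the £6,725 cap; member pays only £6,725 − £4,212.50 = £2,512.50. Plan pays £12,864 − £2,512.50 = £10,351.50.
Insurer total = bills − member's total = £25,226 − £6,725 = £18,501.

£18,501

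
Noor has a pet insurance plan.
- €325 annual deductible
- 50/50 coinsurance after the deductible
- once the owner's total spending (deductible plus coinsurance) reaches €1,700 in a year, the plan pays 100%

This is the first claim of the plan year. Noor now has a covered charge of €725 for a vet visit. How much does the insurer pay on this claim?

€200

Deductible not yet touched, so the first €325 of the bill goes to the deductible.
After the €325 deductible portion, €725 − €325 = €400 is subject to coinsurance.
50% of €400 = €200 falls to the owner.
That puts the owner's cost at €325 + €200 = €525 before any cap.
Year-to-date out-of-pocket becomes €0 + €525 = €525, still under the €1,700 maximum, so no cap applies.
Insurer pays the balance: €725 − €525 = €200.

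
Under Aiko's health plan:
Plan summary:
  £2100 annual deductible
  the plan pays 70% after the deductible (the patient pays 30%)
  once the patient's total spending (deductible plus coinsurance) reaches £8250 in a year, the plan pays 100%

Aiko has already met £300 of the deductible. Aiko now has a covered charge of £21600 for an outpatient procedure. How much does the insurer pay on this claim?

£13860

Deductible still to meet: £2100 − £300 = £1800.
After the £1800 deductible portion, £21600 − £1800 = £19800 is subject to coinsurance.
Coinsurance: £19800 × 30% = £5940.
So the patient owes £1800 + £5940 = £7740 before any cap.
Year-to-date out-of-pocket becomes £300 + £7740 = £8040, still under the £8250 maximum, so no cap applies.
The plan picks up £21600 − £7740 = £13860.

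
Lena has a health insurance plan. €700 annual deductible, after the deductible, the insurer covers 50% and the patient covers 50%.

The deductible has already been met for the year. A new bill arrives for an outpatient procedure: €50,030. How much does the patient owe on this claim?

€25,015

The deductible is already satisfied, so the full bill goes to coinsurance.
Patient's 50% share of €50,030 is €25,015.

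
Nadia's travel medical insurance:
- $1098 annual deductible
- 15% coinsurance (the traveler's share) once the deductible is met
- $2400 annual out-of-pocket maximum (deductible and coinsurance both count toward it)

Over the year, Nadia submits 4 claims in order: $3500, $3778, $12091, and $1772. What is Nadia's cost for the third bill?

Bill 1, $3500: deductible takes $1098, $2402 remains; traveler's 15% is $360.30. Traveler owes $1458.30 (running OOP $1458.30).
Bill 2, $3778: deductible met; 15% of $3778 = $566.70. Traveler owes $566.70 (running OOP $2025).
Bill 3, $12091: 15% coinsurance on $12091 = $1813.65. OOP would hit $3838.65 > $2400, so the cap limits the traveler to $2400 − $2025 = $375.

$375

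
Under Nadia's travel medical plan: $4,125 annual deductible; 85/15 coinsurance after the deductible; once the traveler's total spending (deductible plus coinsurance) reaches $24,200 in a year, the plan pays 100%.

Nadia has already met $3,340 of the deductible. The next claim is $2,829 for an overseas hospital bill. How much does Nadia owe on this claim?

Remaining deductible: $4,125 − $3,340 = $785.
After the $785 deductible portion, $2,829 − $785 = $2,044 is subject to coinsurance.
Traveler's 15% share of $2,044 is $306.60.
That puts the traveler's cost at $785 + $306.60 = $1,091.60 before any cap.
Total out-of-pocket so far would be $3,340 + $1,091.60 = $4,431.60, below the $24,200 cap — no reduction.

$1,091.60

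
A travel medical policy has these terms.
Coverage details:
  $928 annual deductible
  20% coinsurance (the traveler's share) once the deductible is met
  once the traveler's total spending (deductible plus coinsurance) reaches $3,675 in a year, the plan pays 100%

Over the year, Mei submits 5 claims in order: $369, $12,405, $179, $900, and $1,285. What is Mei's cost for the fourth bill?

Claim 1 ($369): fully absorbed by the deductible. Cost to traveler: $369. OOP to date $369.
Claim 2 ($12,405): $559 finishes the deductible; $11,846 goes to coinsurance; traveler's 20% is $2,369.20. Cost to traveler: $2,928.20. OOP to date $3,297.20.
Claim 3 ($179): deductible met; 20% of $179 = $35.80. Cost to traveler: $35.80. OOP to date $3,333.
Claim 4 ($900): deductible already satisfied, so traveler's share is 20% × $900 = $180. Traveler pays $180; OOP now $3,513.

$180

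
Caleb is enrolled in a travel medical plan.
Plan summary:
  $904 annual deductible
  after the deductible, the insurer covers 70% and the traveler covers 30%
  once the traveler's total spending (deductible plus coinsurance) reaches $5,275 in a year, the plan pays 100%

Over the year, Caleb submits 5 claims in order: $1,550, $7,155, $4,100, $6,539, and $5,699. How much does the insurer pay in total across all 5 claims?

$19,768

Claim 1 ($1,550): $904 finishes the deductible; $646 goes to coinsurance; traveler's 30% is $193.80. Cost to traveler: $1,097.80. OOP to date $1,097.80. Plan pays $1,550 − $1,097.80 = $452.20.
Claim 2 ($7,155): 30% coinsurance on $7,155 = $2,146.50. Cost to traveler: $2,146.50. OOP to date $3,244.30. Insurer: $7,155 − $2,146.50 = $5,008.50.
Claim 3 ($4,100): 30% coinsurance on $4,100 = $1,230. Traveler owes $1,230 (running OOP $4,474.30). Insurer: $4,100 − $1,230 = $2,870.
Claim 4 ($6,539): deductible already satisfied, so traveler's share is 30% × $6,539 = $1,961.70. That would push OOP to $6,436, over the $5,275 cap, so traveler pays $5,275 − $4,474.30 = $800.70. Insurer: $6,539 − $800.70 = $5,738.30.
Claim 5 ($5,699): deductible met; 30% of $5,699 = $1,709.70. Adding that to $5,275 gives $6,984.70, past the $5,275 cap; traveler pays only $5,275 − $5,275 = $0. Insurer: $5,699 − $0 = $5,699.
Insurer total = bills − traveler's total = $25,043 − $5,275 = $19,768.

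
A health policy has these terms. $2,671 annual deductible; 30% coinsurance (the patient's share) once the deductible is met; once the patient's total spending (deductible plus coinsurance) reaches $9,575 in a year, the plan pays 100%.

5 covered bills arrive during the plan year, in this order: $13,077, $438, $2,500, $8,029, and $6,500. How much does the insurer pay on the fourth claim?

Bill 1, $13,077: $2,671 to deductible, leaving $10,406; patient's 30% is $3,121.80. Patient pays $5,792.80; OOP now $5,792.80. Insurer: $13,077 − $5,792.80 = $7,284.20.
Bill 2, $438: deductible already satisfied, so patient's share is 30% × $438 = $131.40. Patient owes $131.40 (running OOP $5,924.20). Insurer: $438 − $131.40 = $306.60.
Bill 3, $2,500: 30% coinsurance on $2,500 = $750. Patient owes $750 (running OOP $6,674.20). Insurer: $2,500 − $750 = $1,750.
Bill 4, $8,029: deductible already satisfied, so patient's share is 30% × $8,029 = $2,408.70. Patient owes $2,408.70 (running OOP $9,082.90). Plan pays $8,029 − $2,408.70 = $5,620.30.

$5,620.30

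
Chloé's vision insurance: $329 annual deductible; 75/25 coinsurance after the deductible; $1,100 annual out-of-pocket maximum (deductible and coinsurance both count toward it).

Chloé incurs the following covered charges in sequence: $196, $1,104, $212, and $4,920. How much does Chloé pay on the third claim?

Claim 1 ($196): fully absorbed by the deductible. Member owes $196 (running OOP $196).
Claim 2 ($1,104): $133 finishes the deductible; $971 goes to coinsurance; 25% of $971 = $242.75. Cost to member: $375.75. OOP to date $571.75.
Claim 3 ($212): deductible met; 25% of $212 = $53. Cost to member: $53. OOP to date $624.75.

$53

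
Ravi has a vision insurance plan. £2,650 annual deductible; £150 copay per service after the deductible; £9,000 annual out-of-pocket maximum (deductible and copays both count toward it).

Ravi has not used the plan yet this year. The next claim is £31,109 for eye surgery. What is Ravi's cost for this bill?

£2,800

The full £2,650 deductible is still open; £2,650 of this bill applies to it.
After the £2,650 deductible portion, £31,109 − £2,650 = £28,459 is subject to the copay.
Copay on this service: £150.
So the member owes £2,650 + £150 = £2,800 before any cap.
Cumulative spending £0 + £2,800 = £2,800 stays under the £9,000 maximum.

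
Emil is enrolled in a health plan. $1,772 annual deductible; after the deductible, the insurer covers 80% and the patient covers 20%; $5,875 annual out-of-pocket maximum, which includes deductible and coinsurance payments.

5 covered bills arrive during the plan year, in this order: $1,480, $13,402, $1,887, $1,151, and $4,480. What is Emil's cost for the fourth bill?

#1 ($1,480): entire amount goes to the deductible. Cost to patient: $1,480. OOP to date $1,480.
#2 ($13,402): $292 to deductible, leaving $13,110; 20% of $13,110 = $2,622. Cost to patient: $2,914. OOP to date $4,394.
#3 ($1,887): 20% coinsurance on $1,887 = $377.40. Cost to patient: $377.40. OOP to date $4,771.40.
#4 ($1,151): deductible already satisfied, so patient's share is 20% × $1,151 = $230.20. Patient pays $230.20; OOP now $5,001.60.

$230.20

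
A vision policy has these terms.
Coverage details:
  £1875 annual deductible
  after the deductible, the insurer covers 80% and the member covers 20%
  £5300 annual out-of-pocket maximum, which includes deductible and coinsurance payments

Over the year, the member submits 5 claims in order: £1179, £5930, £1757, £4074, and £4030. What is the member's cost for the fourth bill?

Claim 1 — £1179: all of it applies to the deductible. Cost to member: £1179. OOP to date £1179.
Claim 2 — £5930: deductible takes £696, £5234 remains; member's 20% is £1046.80. Cost to member: £1742.80. OOP to date £2921.80.
Claim 3 — £1757: deductible met; 20% of £1757 = £351.40. Member pays £351.40; OOP now £3273.20.
Claim 4 — £4074: deductible already satisfied, so member's share is 20% × £4074 = £814.80. Cost to member: £814.80. OOP to date £4088.

£814.80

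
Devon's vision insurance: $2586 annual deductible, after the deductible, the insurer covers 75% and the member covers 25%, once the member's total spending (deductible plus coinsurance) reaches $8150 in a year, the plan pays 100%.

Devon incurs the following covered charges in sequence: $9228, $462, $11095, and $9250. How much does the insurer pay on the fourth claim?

#1 ($9228): deductible takes $2586, $6642 remains; 25% of $6642 = $1660.50. Cost to member: $4246.50. OOP to date $4246.50. Plan pays $9228 − $4246.50 = $4981.50.
#2 ($462): deductible met; 25% of $462 = $115.50. Cost to member: $115.50. OOP to date $4362. Plan pays $462 − $115.50 = $346.50.
#3 ($11095): deductible met; 25% of $11095 = $2773.75. Member pays $2773.75; OOP now $7135.75. Insurer: $11095 − $2773.75 = $8321.25.
#4 ($9250): deductible met; 25% of $9250 = $2312.50. Adding that to $7135.75 gives $9448.25, past the $8150 cap; member pays only $8150 − $7135.75 = $1014.25. Insurer: $9250 − $1014.25 = $8235.75.

$8235.75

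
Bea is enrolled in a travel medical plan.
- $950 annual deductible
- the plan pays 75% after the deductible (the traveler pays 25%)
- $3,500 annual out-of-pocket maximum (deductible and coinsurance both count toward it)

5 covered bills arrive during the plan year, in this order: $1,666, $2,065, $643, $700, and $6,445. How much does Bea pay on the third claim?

$160.75

Bill 1, $1,666: $950 to deductible, leaving $716; traveler's 25% is $179. Traveler pays $1,129; OOP now $1,129.
Bill 2, $2,065: 25% coinsurance on $2,065 = $516.25. Traveler owes $516.25 (running OOP $1,645.25).
Bill 3, $643: deductible already satisfied, so traveler's share is 25% × $643 = $160.75. Cost to traveler: $160.75. OOP to date $1,806.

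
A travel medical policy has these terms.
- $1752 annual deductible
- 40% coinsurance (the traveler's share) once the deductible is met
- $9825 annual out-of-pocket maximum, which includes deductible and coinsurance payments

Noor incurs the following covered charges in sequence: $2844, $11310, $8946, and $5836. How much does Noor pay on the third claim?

$3112.20

#1 ($2844): $1752 finishes the deductible; $1092 goes to coinsurance; coinsurance $1092 × 40% = $436.80. Traveler pays $2188.80; OOP now $2188.80.
#2 ($11310): deductible already satisfied, so traveler's share is 40% × $11310 = $4524. Traveler pays $4524; OOP now $6712.80.
#3 ($8946): deductible already satisfied, so traveler's share is 40% × $8946 = $3578.40. OOP would hit $10291.20 > $9825, so the cap limits the traveler to $9825 − $6712.80 = $3112.20.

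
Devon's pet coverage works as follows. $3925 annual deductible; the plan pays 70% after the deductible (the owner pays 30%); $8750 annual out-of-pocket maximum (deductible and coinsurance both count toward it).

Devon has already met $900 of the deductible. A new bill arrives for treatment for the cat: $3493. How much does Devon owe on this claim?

Deductible still to meet: $3925 − $900 = $3025.
That leaves $3493 − $3025 = $468 for coinsurance.
Coinsurance: $468 × 30% = $140.40.
That puts the owner's cost at $3025 + $140.40 = $3165.40 before any cap.
Year-to-date out-of-pocket becomes $900 + $3165.40 = $4065.40, still under the $8750 maximum, so no cap applies.

$3165.40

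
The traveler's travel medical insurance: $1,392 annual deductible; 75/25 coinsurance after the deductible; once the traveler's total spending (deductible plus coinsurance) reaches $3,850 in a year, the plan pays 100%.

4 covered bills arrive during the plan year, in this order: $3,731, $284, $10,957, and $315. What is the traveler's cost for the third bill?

$1,802.25

Claim 1 — $3,731: $1,392 finishes the deductible; $2,339 goes to coinsurance; 25% of $2,339 = $584.75. Traveler pays $1,976.75; OOP now $1,976.75.
Claim 2 — $284: deductible met; 25% of $284 = $71. Traveler pays $71; OOP now $2,047.75.
Claim 3 — $10,957: 25% coinsurance on $10,957 = $2,739.25. OOP would hit $4,787 > $3,850, so the cap limits the traveler to $3,850 − $2,047.75 = $1,802.25.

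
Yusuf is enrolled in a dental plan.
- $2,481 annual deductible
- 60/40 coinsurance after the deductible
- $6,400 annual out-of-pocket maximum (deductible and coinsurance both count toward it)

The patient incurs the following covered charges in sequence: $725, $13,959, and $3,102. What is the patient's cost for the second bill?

Claim 1 — $725: fully absorbed by the deductible. Cost to patient: $725. OOP to date $725.
Claim 2 — $13,959: $1,756 to deductible, leaving $12,203; coinsurance $12,203 × 40% = $4,881.20. Claim cost before the cap: $1,756 + $4,881.20 = $6,637.20. That would push OOP to $7,362.20, over the $6,400 cap, so patient pays $6,400 − $725 = $5,675.

$5,675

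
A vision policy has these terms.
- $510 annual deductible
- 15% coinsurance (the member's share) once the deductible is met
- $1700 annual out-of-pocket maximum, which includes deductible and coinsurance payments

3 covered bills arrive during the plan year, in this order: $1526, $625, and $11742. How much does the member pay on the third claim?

$943.85

Bill 1, $1526: $510 finishes the deductible; $1016 goes to coinsurance; coinsurance $1016 × 15% = $152.40. Cost to member: $662.40. OOP to date $662.40.
Bill 2, $625: 15% coinsurance on $625 = $93.75. Cost to member: $93.75. OOP to date $756.15.
Bill 3, $11742: deductible already satisfied, so member's share is 15% × $11742 = $1761.30. That would push OOP to $2517.45, over the $1700 cap, so member pays $1700 − $756.15 = $943.85.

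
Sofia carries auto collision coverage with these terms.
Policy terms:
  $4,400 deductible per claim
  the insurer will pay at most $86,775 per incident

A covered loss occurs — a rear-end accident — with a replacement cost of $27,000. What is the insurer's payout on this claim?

$22,600

Subtract the deductible: $27,000 − $4,400 = $22,600.
$22,600 ≤ $86,775, so the limit doesn't bind; insurer pays $22,600.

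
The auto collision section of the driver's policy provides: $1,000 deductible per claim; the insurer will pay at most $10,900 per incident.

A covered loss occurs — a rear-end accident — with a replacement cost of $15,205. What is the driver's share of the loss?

Less the $1,000 deductible: $15,205 − $1,000 = $14,205.
Since $14,205 > $10,900, the payout is capped at $10,900.
The driver bears the rest of the original loss: $15,205 − $10,900 = $4,305.

$4,305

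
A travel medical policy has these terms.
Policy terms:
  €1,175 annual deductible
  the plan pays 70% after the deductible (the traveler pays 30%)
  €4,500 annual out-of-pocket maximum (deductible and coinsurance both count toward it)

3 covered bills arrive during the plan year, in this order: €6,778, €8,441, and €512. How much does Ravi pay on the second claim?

€1,644.10

#1 (€6,778): deductible takes €1,175, €5,603 remains; coinsurance €5,603 × 30% = €1,680.90. Traveler owes €2,855.90 (running OOP €2,855.90).
#2 (€8,441): deductible already satisfied, so traveler's share is 30% × €8,441 = €2,532.30. Adding that to €2,855.90 gives €5,388.20, past the €4,500 cap; traveler pays only €4,500 − €2,855.90 = €1,644.10.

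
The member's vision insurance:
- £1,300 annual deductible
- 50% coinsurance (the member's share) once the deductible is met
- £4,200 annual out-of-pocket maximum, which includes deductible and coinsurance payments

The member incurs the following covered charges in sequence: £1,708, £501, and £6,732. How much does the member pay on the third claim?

#1 (£1,708): £1,300 finishes the deductible; £408 goes to coinsurance; 50% of £408 = £204. Member pays £1,504; OOP now £1,504.
#2 (£501): deductible already satisfied, so member's share is 50% × £501 = £250.50. Member pays £250.50; OOP now £1,754.50.
#3 (£6,732): deductible met; 50% of £6,732 = £3,366. OOP would hit £5,120.50 > £4,200, so the cap limits the member to £4,200 − £1,754.50 = £2,445.50.

£2,445.50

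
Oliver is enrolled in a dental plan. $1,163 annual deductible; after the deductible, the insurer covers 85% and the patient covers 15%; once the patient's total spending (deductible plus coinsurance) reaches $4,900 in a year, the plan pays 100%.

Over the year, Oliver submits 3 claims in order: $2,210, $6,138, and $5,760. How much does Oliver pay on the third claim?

$864

#1 ($2,210): deductible takes $1,163, $1,047 remains; 15% of $1,047 = $157.05. Patient pays $1,320.05; OOP now $1,320.05.
#2 ($6,138): deductible met; 15% of $6,138 = $920.70. Patient pays $920.70; OOP now $2,240.75.
#3 ($5,760): deductible met; 15% of $5,760 = $864. Cost to patient: $864. OOP to date $3,104.75.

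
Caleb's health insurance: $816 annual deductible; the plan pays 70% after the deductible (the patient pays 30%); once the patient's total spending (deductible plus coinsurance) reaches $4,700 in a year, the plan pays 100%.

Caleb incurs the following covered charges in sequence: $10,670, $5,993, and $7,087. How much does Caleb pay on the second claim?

Claim 1 ($10,670): $816 finishes the deductible; $9,854 goes to coinsurance; coinsurance $9,854 × 30% = $2,956.20. Cost to patient: $3,772.20. OOP to date $3,772.20.
Claim 2 ($5,993): 30% coinsurance on $5,993 = $1,797.90. That would push OOP to $5,570.10, over the $4,700 cap, so patient pays $4,700 − $3,772.20 = $927.80.

$927.80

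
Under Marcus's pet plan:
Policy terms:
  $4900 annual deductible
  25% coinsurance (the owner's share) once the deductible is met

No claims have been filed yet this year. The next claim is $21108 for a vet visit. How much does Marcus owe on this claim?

$8952

Nothing has been paid toward the $4900 deductible, so the first $4900 of this charge is applied there.
After the $4900 deductible portion, $21108 − $4900 = $16208 is subject to coinsurance.
Owner's 25% share of $16208 is $4052.
So the owner owes $4900 + $4052 = $8952.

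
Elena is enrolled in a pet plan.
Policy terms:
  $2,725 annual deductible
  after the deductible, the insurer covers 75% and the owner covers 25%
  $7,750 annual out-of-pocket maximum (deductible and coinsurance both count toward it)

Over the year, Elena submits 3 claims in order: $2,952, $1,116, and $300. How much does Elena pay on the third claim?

$75

Claim 1 — $2,952: deductible takes $2,725, $227 remains; coinsurance $227 × 25% = $56.75. Owner pays $2,781.75; OOP now $2,781.75.
Claim 2 — $1,116: deductible already satisfied, so owner's share is 25% × $1,116 = $279. Cost to owner: $279. OOP to date $3,060.75.
Claim 3 — $300: deductible already satisfied, so owner's share is 25% × $300 = $75. Owner owes $75 (running OOP $3,135.75).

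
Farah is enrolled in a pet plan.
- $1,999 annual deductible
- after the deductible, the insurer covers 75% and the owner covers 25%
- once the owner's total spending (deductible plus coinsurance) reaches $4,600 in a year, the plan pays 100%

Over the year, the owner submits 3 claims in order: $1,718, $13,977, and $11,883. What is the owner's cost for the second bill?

$2,882

Claim 1 — $1,718: all of it applies to the deductible. Owner owes $1,718 (running OOP $1,718).
Claim 2 — $13,977: deductible takes $281, $13,696 remains; coinsurance $13,696 × 25% = $3,424. Deductible plus coinsurance: $281 + $3,424 = $3,705. Adding that to $1,718 gives $5,423, past the $4,600 cap; owner pays only $4,600 − $1,718 = $2,882.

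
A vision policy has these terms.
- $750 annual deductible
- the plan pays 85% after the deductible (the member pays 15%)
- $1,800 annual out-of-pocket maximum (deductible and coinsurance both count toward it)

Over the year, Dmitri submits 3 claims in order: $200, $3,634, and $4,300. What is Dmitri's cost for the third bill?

$587.40

#1 ($200): all of it applies to the deductible. Cost to member: $200. OOP to date $200.
#2 ($3,634): $550 to deductible, leaving $3,084; coinsurance $3,084 × 15% = $462.60. Member pays $1,012.60; OOP now $1,212.60.
#3 ($4,300): 15% coinsurance on $4,300 = $645. Adding that to $1,212.60 gives $1,857.60, past the $1,800 cap; member pays only $1,800 − $1,212.60 = $587.40.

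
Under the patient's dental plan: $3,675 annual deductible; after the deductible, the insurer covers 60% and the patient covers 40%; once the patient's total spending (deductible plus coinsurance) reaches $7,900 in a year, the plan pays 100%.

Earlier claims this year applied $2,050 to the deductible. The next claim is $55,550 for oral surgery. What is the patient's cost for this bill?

Deductible still to meet: $3,675 − $2,050 = $1,625.
That leaves $55,550 − $1,625 = $53,925 for coinsurance.
40% of $53,925 = $21,570 falls to the patient.
So the patient owes $1,625 + $21,570 = $23,195 before any cap.
That would bring total out-of-pocket to $25,245, past the $7,900 cap. The patient is capped at $7,900 − $2,050 = $5,850 on this claim.

$5,850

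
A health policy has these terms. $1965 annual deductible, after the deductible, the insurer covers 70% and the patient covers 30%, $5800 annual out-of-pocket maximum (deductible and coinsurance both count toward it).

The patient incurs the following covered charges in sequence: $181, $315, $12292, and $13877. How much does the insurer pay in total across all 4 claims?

$20865

Claim 1 — $181: entire amount goes to the deductible. Patient owes $181 (running OOP $181). Plan pays $181 − $181 = $0.
Claim 2 — $315: all of it applies to the deductible. Cost to patient: $315. OOP to date $496. Insurer: $315 − $315 = $0.
Claim 3 — $12292: $1469 to deductible, leaving $10823; coinsurance $10823 × 30% = $3246.90. Patient owes $4715.90 (running OOP $5211.90). Plan pays $12292 − $4715.90 = $7576.10.
Claim 4 — $13877: 30% coinsurance on $13877 = $4163.10. Adding that to $5211.90 gives $9375, past the $5800 cap; patient pays only $5800 − $5211.90 = $588.10. Plan pays $13877 − $588.10 = $13288.90.
Insurer total = bills − patient's total = $26665 − $5800 = $20865.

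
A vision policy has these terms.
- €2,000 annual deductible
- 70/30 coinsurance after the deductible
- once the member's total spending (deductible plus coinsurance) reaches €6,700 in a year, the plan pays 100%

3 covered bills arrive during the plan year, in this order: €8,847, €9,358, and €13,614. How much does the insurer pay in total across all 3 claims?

€25,119

Bill 1, €8,847: €2,000 to deductible, leaving €6,847; 30% of €6,847 = €2,054.10. Cost to member: €4,054.10. OOP to date €4,054.10. Plan pays €8,847 − €4,054.10 = €4,792.90.
Bill 2, €9,358: 30% coinsurance on €9,358 = €2,807.40. Adding that to €4,054.10 gives €6,861.50, past the €6,700 cap; member pays only €6,700 − €4,054.10 = €2,645.90. Insurer: €9,358 − €2,645.90 = €6,712.10.
Bill 3, €13,614: deductible met; 30% of €13,614 = €4,084.20. That would push OOP to €10,784.20, over the €6,700 cap, so member pays €6,700 − €6,700 = €0. Insurer: €13,614 − €0 = €13,614.
Insurer total: €4,792.90 + €6,712.10 + €13,614 = €25,119.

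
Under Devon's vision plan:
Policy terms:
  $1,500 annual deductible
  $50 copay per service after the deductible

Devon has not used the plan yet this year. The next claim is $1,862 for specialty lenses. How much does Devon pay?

$1,550

Nothing has been paid toward the $1,500 deductible, so the first $1,500 of this charge is applied there.
That leaves $1,862 − $1,500 = $362 for the copay.
Copay on this service: $50.
Member responsibility: $1,500 + $50 = $1,550.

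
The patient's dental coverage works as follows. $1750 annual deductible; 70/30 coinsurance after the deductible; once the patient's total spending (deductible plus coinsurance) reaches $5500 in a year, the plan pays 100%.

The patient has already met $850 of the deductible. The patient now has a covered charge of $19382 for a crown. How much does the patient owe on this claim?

Deductible still to meet: $1750 − $850 = $900.
After the $900 deductible portion, $19382 − $900 = $18482 is subject to coinsurance.
Coinsurance: $18482 × 30% = $5544.60.
So the patient owes $900 + $5544.60 = $6444.60 before any cap.
That would bring total out-of-pocket to $7294.60, past the $5500 cap. The patient is capped at $5500 − $850 = $4650 on this claim.

$4650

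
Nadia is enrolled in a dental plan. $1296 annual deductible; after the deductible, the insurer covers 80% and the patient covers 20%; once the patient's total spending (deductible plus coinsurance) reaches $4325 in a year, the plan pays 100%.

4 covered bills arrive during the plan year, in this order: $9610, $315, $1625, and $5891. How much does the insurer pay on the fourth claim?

$4912.80

Claim 1 — $9610: $1296 finishes the deductible; $8314 goes to coinsurance; patient's 20% is $1662.80. Patient owes $2958.80 (running OOP $2958.80). Insurer: $9610 − $2958.80 = $6651.20.
Claim 2 — $315: 20% coinsurance on $315 = $63. Cost to patient: $63. OOP to date $3021.80. Insurer: $315 − $63 = $252.
Claim 3 — $1625: deductible already satisfied, so patient's share is 20% × $1625 = $325. Patient pays $325; OOP now $3346.80. Insurer: $1625 − $325 = $1300.
Claim 4 — $5891: 20% coinsurance on $5891 = $1178.20. That would push OOP to $4525, over the $4325 cap, so patient pays $4325 − $3346.80 = $978.20. Plan pays $5891 − $978.20 = $4912.80.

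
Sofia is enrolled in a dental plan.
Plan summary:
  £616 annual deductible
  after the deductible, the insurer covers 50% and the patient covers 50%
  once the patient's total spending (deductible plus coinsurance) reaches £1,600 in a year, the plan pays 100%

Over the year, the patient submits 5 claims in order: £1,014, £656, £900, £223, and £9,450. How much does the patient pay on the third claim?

Claim 1 — £1,014: £616 finishes the deductible; £398 goes to coinsurance; 50% of £398 = £199. Patient owes £815 (running OOP £815).
Claim 2 — £656: deductible met; 50% of £656 = £328. Cost to patient: £328. OOP to date £1,143.
Claim 3 — £900: deductible already satisfied, so patient's share is 50% × £900 = £450. Cost to patient: £450. OOP to date £1,593.

£450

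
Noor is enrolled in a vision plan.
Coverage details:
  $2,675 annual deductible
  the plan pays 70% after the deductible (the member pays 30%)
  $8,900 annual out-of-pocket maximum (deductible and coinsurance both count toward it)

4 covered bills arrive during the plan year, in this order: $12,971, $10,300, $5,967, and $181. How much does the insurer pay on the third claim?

Bill 1, $12,971: $2,675 finishes the deductible; $10,296 goes to coinsurance; coinsurance $10,296 × 30% = $3,088.80. Cost to member: $5,763.80. OOP to date $5,763.80. Plan pays $12,971 − $5,763.80 = $7,207.20.
Bill 2, $10,300: deductible already satisfied, so member's share is 30% × $10,300 = $3,090. Member pays $3,090; OOP now $8,853.80. Insurer: $10,300 − $3,090 = $7,210.
Bill 3, $5,967: deductible already satisfied, so member's share is 30% × $5,967 = $1,790.10. OOP would hit $10,643.90 > $8,900, so the cap limits the member to $8,900 − $8,853.80 = $46.20. Insurer: $5,967 − $46.20 = $5,920.80.

$5,920.80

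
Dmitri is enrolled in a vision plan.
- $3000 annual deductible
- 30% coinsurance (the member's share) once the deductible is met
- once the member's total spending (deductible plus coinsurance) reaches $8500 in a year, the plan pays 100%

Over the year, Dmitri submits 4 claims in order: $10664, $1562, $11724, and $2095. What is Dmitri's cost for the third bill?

$2732.20

#1 ($10664): $3000 finishes the deductible; $7664 goes to coinsurance; member's 30% is $2299.20. Cost to member: $5299.20. OOP to date $5299.20.
#2 ($1562): deductible met; 30% of $1562 = $468.60. Cost to member: $468.60. OOP to date $5767.80.
#3 ($11724): deductible met; 30% of $11724 = $3517.20. That would push OOP to $9285, over the $8500 cap, so member pays $8500 − $5767.80 = $2732.20.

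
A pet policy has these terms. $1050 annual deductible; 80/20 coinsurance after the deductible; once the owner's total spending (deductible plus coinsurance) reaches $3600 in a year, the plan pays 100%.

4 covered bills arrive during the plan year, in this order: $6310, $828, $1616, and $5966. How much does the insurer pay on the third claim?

$1292.80

Bill 1, $6310: $1050 to deductible, leaving $5260; 20% of $5260 = $1052. Owner owes $2102 (running OOP $2102). Plan pays $6310 − $2102 = $4208.
Bill 2, $828: deductible already satisfied, so owner's share is 20% × $828 = $165.60. Owner owes $165.60 (running OOP $2267.60). Insurer: $828 − $165.60 = $662.40.
Bill 3, $1616: 20% coinsurance on $1616 = $323.20. Cost to owner: $323.20. OOP to date $2590.80. Plan pays $1616 − $323.20 = $1292.80.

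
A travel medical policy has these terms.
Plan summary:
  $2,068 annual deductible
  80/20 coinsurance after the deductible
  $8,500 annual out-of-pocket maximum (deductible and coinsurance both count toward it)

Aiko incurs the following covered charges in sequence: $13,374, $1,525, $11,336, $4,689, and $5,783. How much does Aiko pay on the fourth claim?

Bill 1, $13,374: $2,068 finishes the deductible; $11,306 goes to coinsurance; traveler's 20% is $2,261.20. Traveler pays $4,329.20; OOP now $4,329.20.
Bill 2, $1,525: 20% coinsurance on $1,525 = $305. Traveler owes $305 (running OOP $4,634.20).
Bill 3, $11,336: deductible met; 20% of $11,336 = $2,267.20. Cost to traveler: $2,267.20. OOP to date $6,901.40.
Bill 4, $4,689: deductible already satisfied, so traveler's share is 20% × $4,689 = $937.80. Traveler owes $937.80 (running OOP $7,839.20).

$937.80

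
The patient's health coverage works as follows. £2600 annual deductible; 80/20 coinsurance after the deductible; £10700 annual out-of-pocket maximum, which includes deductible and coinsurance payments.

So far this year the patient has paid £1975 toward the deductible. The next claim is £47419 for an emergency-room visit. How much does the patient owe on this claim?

£8725

Remaining deductible: £2600 − £1975 = £625.
That leaves £47419 − £625 = £46794 for coinsurance.
20% of £46794 = £9358.80 falls to the patient.
That puts the patient's cost at £625 + £9358.80 = £9983.80 before any cap.
Adding £9983.80 to the £1975 already spent would give £11958.80, which exceeds the £10700 cap; the patient pays just £10700 − £1975 = £8725.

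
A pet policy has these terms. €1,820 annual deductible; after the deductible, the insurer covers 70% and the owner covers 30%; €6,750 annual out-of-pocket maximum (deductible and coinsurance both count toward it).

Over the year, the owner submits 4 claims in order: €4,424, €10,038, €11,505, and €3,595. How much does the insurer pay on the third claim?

Claim 1 (€4,424): €1,820 to deductible, leaving €2,604; coinsurance €2,604 × 30% = €781.20. Cost to owner: €2,601.20. OOP to date €2,601.20. Plan pays €4,424 − €2,601.20 = €1,822.80.
Claim 2 (€10,038): deductible already satisfied, so owner's share is 30% × €10,038 = €3,011.40. Cost to owner: €3,011.40. OOP to date €5,612.60. Insurer: €10,038 − €3,011.40 = €7,026.60.
Claim 3 (€11,505): deductible already satisfied, so owner's share is 30% × €11,505 = €3,451.50. That would push OOP to €9,064.10, over the €6,750 cap, so owner pays €6,750 − €5,612.60 = €1,137.40. Insurer: €11,505 − €1,137.40 = €10,367.60.

€10,367.60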